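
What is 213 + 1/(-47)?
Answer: 10010/47 ≈ 212.98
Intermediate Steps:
213 + 1/(-47) = 213 - 1/47 = 10010/47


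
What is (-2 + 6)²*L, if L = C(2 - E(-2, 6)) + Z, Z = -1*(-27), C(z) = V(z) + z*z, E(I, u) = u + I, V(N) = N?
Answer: 464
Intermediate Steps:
E(I, u) = I + u
C(z) = z + z² (C(z) = z + z*z = z + z²)
Z = 27
L = 29 (L = (2 - (-2 + 6))*(1 + (2 - (-2 + 6))) + 27 = (2 - 1*4)*(1 + (2 - 1*4)) + 27 = (2 - 4)*(1 + (2 - 4)) + 27 = -2*(1 - 2) + 27 = -2*(-1) + 27 = 2 + 27 = 29)
(-2 + 6)²*L = (-2 + 6)²*29 = 4²*29 = 16*29 = 464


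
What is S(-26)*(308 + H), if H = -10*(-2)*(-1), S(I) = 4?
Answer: 1152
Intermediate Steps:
H = -20 (H = 20*(-1) = -20)
S(-26)*(308 + H) = 4*(308 - 20) = 4*288 = 1152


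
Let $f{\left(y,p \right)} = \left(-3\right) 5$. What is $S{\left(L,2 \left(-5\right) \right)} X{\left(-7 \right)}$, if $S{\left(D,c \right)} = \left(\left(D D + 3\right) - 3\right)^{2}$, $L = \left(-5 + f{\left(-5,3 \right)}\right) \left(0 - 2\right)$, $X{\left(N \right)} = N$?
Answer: $-17920000$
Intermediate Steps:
$f{\left(y,p \right)} = -15$
$L = 40$ ($L = \left(-5 - 15\right) \left(0 - 2\right) = \left(-20\right) \left(-2\right) = 40$)
$S{\left(D,c \right)} = D^{4}$ ($S{\left(D,c \right)} = \left(\left(D^{2} + 3\right) - 3\right)^{2} = \left(\left(3 + D^{2}\right) - 3\right)^{2} = \left(D^{2}\right)^{2} = D^{4}$)
$S{\left(L,2 \left(-5\right) \right)} X{\left(-7 \right)} = 40^{4} \left(-7\right) = 2560000 \left(-7\right) = -17920000$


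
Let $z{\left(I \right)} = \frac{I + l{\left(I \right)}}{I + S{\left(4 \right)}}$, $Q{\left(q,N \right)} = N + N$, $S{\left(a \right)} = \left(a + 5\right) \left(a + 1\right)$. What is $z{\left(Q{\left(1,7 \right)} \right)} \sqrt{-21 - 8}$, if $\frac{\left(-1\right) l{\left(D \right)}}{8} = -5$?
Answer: $\frac{54 i \sqrt{29}}{59} \approx 4.9288 i$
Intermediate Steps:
$S{\left(a \right)} = \left(1 + a\right) \left(5 + a\right)$ ($S{\left(a \right)} = \left(5 + a\right) \left(1 + a\right) = \left(1 + a\right) \left(5 + a\right)$)
$l{\left(D \right)} = 40$ ($l{\left(D \right)} = \left(-8\right) \left(-5\right) = 40$)
$Q{\left(q,N \right)} = 2 N$
$z{\left(I \right)} = \frac{40 + I}{45 + I}$ ($z{\left(I \right)} = \frac{I + 40}{I + \left(5 + 4^{2} + 6 \cdot 4\right)} = \frac{40 + I}{I + \left(5 + 16 + 24\right)} = \frac{40 + I}{I + 45} = \frac{40 + I}{45 + I}$)
$z{\left(Q{\left(1,7 \right)} \right)} \sqrt{-21 - 8} = \frac{40 + 2 \cdot 7}{45 + 2 \cdot 7} \sqrt{-21 - 8} = \frac{40 + 14}{45 + 14} \sqrt{-29} = \frac{1}{59} \cdot 54 i \sqrt{29} = \frac{54 i \sqrt{29}}{59}$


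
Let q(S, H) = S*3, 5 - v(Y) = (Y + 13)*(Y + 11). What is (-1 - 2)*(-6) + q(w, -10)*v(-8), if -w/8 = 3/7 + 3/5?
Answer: 1854/7 ≈ 264.86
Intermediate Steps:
w = -288/35 (w = -8*(3/7 + 3/5) = -8*36/35 = -288/35 ≈ -8.2286)
v(Y) = 5 - (11 + Y)*(13 + Y) (v(Y) = 5 - (Y + 13)*(Y + 11) = 5 - (13 + Y)*(11 + Y) = 5 - (11 + Y)*(13 + Y))
q(S, H) = 3*S
(-1 - 2)*(-6) + q(w, -10)*v(-8) = (-1 - 2)*(-6) + (3*(-288/35))*(-138 - 1*(-8)**2 - 24*(-8)) = -3*(-6) - 864*(-138 - 1*64 + 192)/35 = 18 - 864*(-138 - 64 + 192)/35 = 18 - 864/35*(-10) = 18 + 1728/7 = 1854/7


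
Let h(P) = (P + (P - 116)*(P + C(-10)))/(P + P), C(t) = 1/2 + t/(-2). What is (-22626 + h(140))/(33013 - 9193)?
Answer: -197864/208425 ≈ -0.94933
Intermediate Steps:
C(t) = ½ - t/2 (C(t) = 1*(½) + t*(-½) = ½ - t/2)
h(P) = (P + (-116 + P)*(11/2 + P))/(2*P) (h(P) = (P + (P - 116)*(P + (½ - ½*(-10))))/(P + P) = (P + (-116 + P)*(P + (½ + 5)))/((2*P)) = (P + (-116 + P)*(P + 11/2))*(1/(2*P)) = (P + (-116 + P)*(11/2 + P))*(1/(2*P)) = (P + (-116 + P)*(11/2 + P))/(2*P))
(-22626 + h(140))/(33013 - 9193) = (-22626 + (-219/4 + (½)*140 - 319/140))/(33013 - 9193) = (-22626 + (-219/4 + 70 - 319*1/140))/23820 = (-22626 + (-219/4 + 70 - 319/140))*(1/23820) = (-22626 + 454/35)*(1/23820) = -791456/35*1/23820 = -197864/208425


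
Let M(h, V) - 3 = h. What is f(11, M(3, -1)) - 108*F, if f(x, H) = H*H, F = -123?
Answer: 13320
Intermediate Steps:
M(h, V) = 3 + h
f(x, H) = H**2
f(11, M(3, -1)) - 108*F = (3 + 3)**2 - 108*(-123) = 6**2 + 13284 = 36 + 13284 = 13320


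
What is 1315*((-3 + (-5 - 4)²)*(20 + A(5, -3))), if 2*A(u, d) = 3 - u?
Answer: 1948830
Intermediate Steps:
A(u, d) = 3/2 - u/2 (A(u, d) = (3 - u)/2 = 3/2 - u/2)
1315*((-3 + (-5 - 4)²)*(20 + A(5, -3))) = 1315*((-3 + (-5 - 4)²)*(20 + (3/2 - ½*5))) = 1315*((-3 + (-9)²)*(20 + (3/2 - 5/2))) = 1315*((-3 + 81)*(20 - 1)) = 1315*(78*19) = 1315*1482 = 1948830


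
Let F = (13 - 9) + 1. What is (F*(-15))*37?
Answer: -2775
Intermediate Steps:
F = 5 (F = 4 + 1 = 5)
(F*(-15))*37 = (5*(-15))*37 = -75*37 = -2775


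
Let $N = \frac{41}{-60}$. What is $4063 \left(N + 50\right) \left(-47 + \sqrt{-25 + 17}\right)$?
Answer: $- \frac{565053599}{60} + \frac{12022417 i \sqrt{2}}{30} \approx -9.4176 \cdot 10^{6} + 5.6674 \cdot 10^{5} i$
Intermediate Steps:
$N = - \frac{41}{60}$ ($N = 41 \left(- \frac{1}{60}\right) = - \frac{41}{60} \approx -0.68333$)
$4063 \left(N + 50\right) \left(-47 + \sqrt{-25 + 17}\right) = 4063 \left(- \frac{41}{60} + 50\right) \left(-47 + \sqrt{-25 + 17}\right) = 4063 \frac{2959 \left(-47 + \sqrt{-8}\right)}{60} = 4063 \frac{2959 \left(-47 + 2 i \sqrt{2}\right)}{60} = 4063 \left(- \frac{139073}{60} + \frac{2959 i \sqrt{2}}{30}\right) = - \frac{565053599}{60} + \frac{12022417 i \sqrt{2}}{30}$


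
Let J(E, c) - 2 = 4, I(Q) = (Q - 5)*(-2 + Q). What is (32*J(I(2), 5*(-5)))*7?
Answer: 1344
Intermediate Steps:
I(Q) = (-5 + Q)*(-2 + Q)
J(E, c) = 6 (J(E, c) = 2 + 4 = 6)
(32*J(I(2), 5*(-5)))*7 = (32*6)*7 = 192*7 = 1344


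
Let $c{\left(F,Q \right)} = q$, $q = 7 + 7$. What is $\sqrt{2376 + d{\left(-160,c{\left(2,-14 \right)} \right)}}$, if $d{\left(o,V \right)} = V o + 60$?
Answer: $14$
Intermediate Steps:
$q = 14$
$c{\left(F,Q \right)} = 14$
$d{\left(o,V \right)} = 60 + V o$
$\sqrt{2376 + d{\left(-160,c{\left(2,-14 \right)} \right)}} = \sqrt{2376 + \left(60 + 14 \left(-160\right)\right)} = \sqrt{2376 + \left(60 - 2240\right)} = \sqrt{2376 - 2180} = \sqrt{196} = 14$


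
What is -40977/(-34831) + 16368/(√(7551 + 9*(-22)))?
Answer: 40977/34831 + 5456*√817/817 ≈ 192.06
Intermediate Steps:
-40977/(-34831) + 16368/(√(7551 + 9*(-22))) = -40977*(-1/34831) + 16368/(√(7551 - 198)) = 40977/34831 + 16368/(√7353) = 40977/34831 + 16368/((3*√817)) = 40977/34831 + 16368*(√817/2451) = 40977/34831 + 5456*√817/817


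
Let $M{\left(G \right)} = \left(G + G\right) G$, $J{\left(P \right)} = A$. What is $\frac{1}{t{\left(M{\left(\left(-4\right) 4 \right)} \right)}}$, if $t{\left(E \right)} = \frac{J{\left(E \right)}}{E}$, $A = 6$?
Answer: $\frac{256}{3} \approx 85.333$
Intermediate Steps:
$J{\left(P \right)} = 6$
$M{\left(G \right)} = 2 G^{2}$ ($M{\left(G \right)} = 2 G G = 2 G^{2}$)
$t{\left(E \right)} = \frac{6}{E}$
$\frac{1}{t{\left(M{\left(\left(-4\right) 4 \right)} \right)}} = \frac{1}{6 \frac{1}{2 \left(\left(-4\right) 4\right)^{2}}} = \frac{1}{6 \frac{1}{2 \left(-16\right)^{2}}} = \frac{1}{6 \frac{1}{2 \cdot 256}} = \frac{1}{6 \cdot \frac{1}{512}} = \frac{1}{\frac{3}{256}} = \frac{256}{3}$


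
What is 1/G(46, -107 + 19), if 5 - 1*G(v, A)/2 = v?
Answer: -1/82 ≈ -0.012195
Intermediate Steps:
G(v, A) = 10 - 2*v
1/G(46, -107 + 19) = 1/(10 - 2*46) = 1/(10 - 92) = 1/(-82) = -1/82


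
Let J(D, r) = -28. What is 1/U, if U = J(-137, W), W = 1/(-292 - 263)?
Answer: -1/28 ≈ -0.035714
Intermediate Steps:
W = -1/555 (W = 1/(-555) = -1/555 ≈ -0.0018018)
U = -28
1/U = 1/(-28) = -1/28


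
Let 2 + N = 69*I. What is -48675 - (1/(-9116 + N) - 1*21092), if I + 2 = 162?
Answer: -53014527/1922 ≈ -27583.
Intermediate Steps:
I = 160 (I = -2 + 162 = 160)
N = 11038 (N = -2 + 69*160 = -2 + 11040 = 11038)
-48675 - (1/(-9116 + N) - 1*21092) = -48675 - (1/(-9116 + 11038) - 1*21092) = -48675 - (1/1922 - 21092) = -48675 - 1*(-40538823/1922) = -48675 + 40538823/1922 = -53014527/1922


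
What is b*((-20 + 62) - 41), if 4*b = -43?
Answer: -43/4 ≈ -10.750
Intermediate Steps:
b = -43/4 (b = (¼)*(-43) = -43/4 ≈ -10.750)
b*((-20 + 62) - 41) = -43*((-20 + 62) - 41)/4 = -43*(42 - 41)/4 = -43/4*1 = -43/4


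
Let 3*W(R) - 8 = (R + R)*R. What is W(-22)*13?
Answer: 12688/3 ≈ 4229.3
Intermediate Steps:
W(R) = 8/3 + 2*R**2/3 (W(R) = 8/3 + ((R + R)*R)/3 = 8/3 + ((2*R)*R)/3 = 8/3 + (2*R**2)/3 = 8/3 + 2*R**2/3)
W(-22)*13 = (8/3 + (2/3)*(-22)**2)*13 = (8/3 + (2/3)*484)*13 = (8/3 + 968/3)*13 = (976/3)*13 = 12688/3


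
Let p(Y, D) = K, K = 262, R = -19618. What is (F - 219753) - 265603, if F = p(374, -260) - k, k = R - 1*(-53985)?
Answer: -519461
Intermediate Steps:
p(Y, D) = 262
k = 34367 (k = -19618 - 1*(-53985) = -19618 + 53985 = 34367)
F = -34105 (F = 262 - 1*34367 = 262 - 34367 = -34105)
(F - 219753) - 265603 = (-34105 - 219753) - 265603 = -253858 - 265603 = -519461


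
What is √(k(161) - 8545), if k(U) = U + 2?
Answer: I*√8382 ≈ 91.553*I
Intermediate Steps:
k(U) = 2 + U
√(k(161) - 8545) = √((2 + 161) - 8545) = √(163 - 8545) = √(-8382) = I*√8382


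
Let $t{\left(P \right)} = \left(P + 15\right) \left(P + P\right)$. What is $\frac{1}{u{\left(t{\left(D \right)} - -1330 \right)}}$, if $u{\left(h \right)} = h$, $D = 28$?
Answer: $\frac{1}{3738} \approx 0.00026752$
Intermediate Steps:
$t{\left(P \right)} = 2 P \left(15 + P\right)$ ($t{\left(P \right)} = \left(15 + P\right) 2 P = 2 P \left(15 + P\right)$)
$\frac{1}{u{\left(t{\left(D \right)} - -1330 \right)}} = \frac{1}{2 \cdot 28 \left(15 + 28\right) - -1330} = \frac{1}{2 \cdot 28 \cdot 43 + 1330} = \frac{1}{2408 + 1330} = \frac{1}{3738}$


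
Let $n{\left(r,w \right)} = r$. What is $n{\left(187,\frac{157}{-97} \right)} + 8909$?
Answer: $9096$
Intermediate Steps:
$n{\left(187,\frac{157}{-97} \right)} + 8909 = 187 + 8909 = 9096$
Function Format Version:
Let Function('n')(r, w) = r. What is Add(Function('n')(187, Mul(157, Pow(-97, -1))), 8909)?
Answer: 9096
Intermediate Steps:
Add(Function('n')(187, Mul(157, Pow(-97, -1))), 8909) = Add(187, 8909) = 9096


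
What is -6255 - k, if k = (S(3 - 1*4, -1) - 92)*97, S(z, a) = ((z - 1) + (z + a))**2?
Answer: 1117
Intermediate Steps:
S(z, a) = (-1 + a + 2*z)**2 (S(z, a) = ((-1 + z) + (a + z))**2 = (-1 + a + 2*z)**2)
k = -7372 (k = ((-1 - 1 + 2*(3 - 1*4))**2 - 92)*97 = ((-1 - 1 + 2*(3 - 4))**2 - 92)*97 = ((-1 - 1 + 2*(-1))**2 - 92)*97 = ((-1 - 1 - 2)**2 - 92)*97 = ((-4)**2 - 92)*97 = (16 - 92)*97 = -76*97 = -7372)
-6255 - k = -6255 - 1*(-7372) = -6255 + 7372 = 1117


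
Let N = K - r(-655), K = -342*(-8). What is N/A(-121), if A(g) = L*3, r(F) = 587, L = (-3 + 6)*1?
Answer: 2149/9 ≈ 238.78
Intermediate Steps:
K = 2736
L = 3 (L = 3*1 = 3)
A(g) = 9 (A(g) = 3*3 = 9)
N = 2149 (N = 2736 - 1*587 = 2736 - 587 = 2149)
N/A(-121) = 2149/9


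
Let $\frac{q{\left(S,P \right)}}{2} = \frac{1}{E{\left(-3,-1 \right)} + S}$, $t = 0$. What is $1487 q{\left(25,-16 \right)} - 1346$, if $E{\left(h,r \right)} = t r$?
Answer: $- \frac{30676}{25} \approx -1227.0$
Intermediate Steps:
$E{\left(h,r \right)} = 0$ ($E{\left(h,r \right)} = 0 r = 0$)
$q{\left(S,P \right)} = \frac{2}{S}$ ($q{\left(S,P \right)} = \frac{2}{0 + S} = \frac{2}{S}$)
$1487 q{\left(25,-16 \right)} - 1346 = 1487 \cdot \frac{2}{25} - 1346 = \frac{2974}{25} - 1346 = - \frac{30676}{25}$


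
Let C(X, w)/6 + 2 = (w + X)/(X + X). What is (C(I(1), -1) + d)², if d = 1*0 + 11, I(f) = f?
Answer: 1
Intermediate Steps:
C(X, w) = -12 + 3*(X + w)/X (C(X, w) = -12 + 6*((w + X)/(X + X)) = -12 + 6*((X + w)/((2*X))) = -12 + 6*((X + w)*(1/(2*X))) = -12 + 6*((X + w)/(2*X)) = -12 + 3*(X + w)/X)
d = 11 (d = 0 + 11 = 11)
(C(I(1), -1) + d)² = ((-9 + 3*(-1)/1) + 11)² = ((-9 + 3*(-1)*1) + 11)² = ((-9 - 3) + 11)² = (-12 + 11)² = (-1)² = 1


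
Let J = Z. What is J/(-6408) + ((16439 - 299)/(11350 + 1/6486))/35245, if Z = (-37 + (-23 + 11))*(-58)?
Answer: -737318090610697/1662619346620596 ≈ -0.44347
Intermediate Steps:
Z = 2842 (Z = (-37 - 12)*(-58) = -49*(-58) = 2842)
J = 2842
J/(-6408) + ((16439 - 299)/(11350 + 1/6486))/35245 = 2842/(-6408) + ((16439 - 299)/(11350 + 1/6486))/35245 = 2842*(-1/6408) + (16140/(11350 + 1/6486))*(1/35245) = -1421/3204 + (16140/(73616101/6486))*(1/35245) = -1421/3204 + (16140*(6486/73616101))*(1/35245) = -1421/3204 + (104684040/73616101)*(1/35245) = -1421/3204 + 20936808/518919895949 = -737318090610697/1662619346620596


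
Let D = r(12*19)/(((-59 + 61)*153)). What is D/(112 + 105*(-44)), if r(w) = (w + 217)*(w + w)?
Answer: -8455/57477 ≈ -0.14710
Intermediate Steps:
r(w) = 2*w*(217 + w) (r(w) = (217 + w)*(2*w) = 2*w*(217 + w))
D = 33820/51 (D = (2*(12*19)*(217 + 12*19))/(((-59 + 61)*153)) = (2*228*(217 + 228))/((2*153)) = (2*228*445)/306 = 202920*(1/306) = 33820/51 ≈ 663.14)
D/(112 + 105*(-44)) = 33820/(51*(112 + 105*(-44))) = 33820/(51*(112 - 4620)) = (33820/51)/(-4508) = (33820/51)*(-1/4508) = -8455/57477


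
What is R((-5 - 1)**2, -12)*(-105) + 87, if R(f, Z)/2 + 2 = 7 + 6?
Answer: -2223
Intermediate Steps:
R(f, Z) = 22 (R(f, Z) = -4 + 2*(7 + 6) = -4 + 2*13 = -4 + 26 = 22)
R((-5 - 1)**2, -12)*(-105) + 87 = 22*(-105) + 87 = -2310 + 87 = -2223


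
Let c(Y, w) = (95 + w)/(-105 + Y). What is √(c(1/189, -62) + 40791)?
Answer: √33187465047/902 ≈ 201.97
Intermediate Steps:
c(Y, w) = (95 + w)/(-105 + Y)
√(c(1/189, -62) + 40791) = √((95 - 62)/(-105 + 1/189) + 40791) = √(33/(-105 + 1/189) + 40791) = √(33/(-19844/189) + 40791) = √(-189/19844*33 + 40791) = √(-567/1804 + 40791) = √(73586397/1804) = √33187465047/902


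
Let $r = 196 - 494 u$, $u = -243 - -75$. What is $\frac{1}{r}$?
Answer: $\frac{1}{83188} \approx 1.2021 \cdot 10^{-5}$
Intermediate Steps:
$u = -168$ ($u = -243 + 75 = -168$)
$r = 83188$ ($r = 196 - -82992 = 196 + 82992 = 83188$)
$\frac{1}{r} = \frac{1}{83188}$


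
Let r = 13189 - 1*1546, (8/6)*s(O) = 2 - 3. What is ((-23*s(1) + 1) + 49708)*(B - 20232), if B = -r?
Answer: -6340096875/4 ≈ -1.5850e+9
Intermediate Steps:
s(O) = -¾ (s(O) = 3*(2 - 3)/4 = (¾)*(-1) = -¾)
r = 11643 (r = 13189 - 1546 = 11643)
B = -11643 (B = -1*11643 = -11643)
((-23*s(1) + 1) + 49708)*(B - 20232) = ((-23*(-¾) + 1) + 49708)*(-11643 - 20232) = ((69/4 + 1) + 49708)*(-31875) = (73/4 + 49708)*(-31875) = (198905/4)*(-31875) = -6340096875/4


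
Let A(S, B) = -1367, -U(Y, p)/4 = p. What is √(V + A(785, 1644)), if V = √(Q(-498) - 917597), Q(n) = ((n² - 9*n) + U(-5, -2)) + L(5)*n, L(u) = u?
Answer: √(-1367 + 3*I*√74177) ≈ 10.62 + 38.468*I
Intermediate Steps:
U(Y, p) = -4*p
Q(n) = 8 + n² - 4*n (Q(n) = ((n² - 9*n) - 4*(-2)) + 5*n = ((n² - 9*n) + 8) + 5*n = (8 + n² - 9*n) + 5*n = 8 + n² - 4*n)
V = 3*I*√74177 (V = √((8 + (-498)² - 4*(-498)) - 917597) = √((8 + 248004 + 1992) - 917597) = √(250004 - 917597) = √(-667593) = 3*I*√74177 ≈ 817.06*I)
√(V + A(785, 1644)) = √(3*I*√74177 - 1367) = √(-1367 + 3*I*√74177)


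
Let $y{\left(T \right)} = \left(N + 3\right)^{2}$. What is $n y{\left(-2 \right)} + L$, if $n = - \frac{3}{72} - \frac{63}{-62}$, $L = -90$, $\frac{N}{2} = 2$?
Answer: $- \frac{31435}{744} \approx -42.251$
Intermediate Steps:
$N = 4$ ($N = 2 \cdot 2 = 4$)
$n = \frac{725}{744}$ ($n = \left(-3\right) \frac{1}{72} - - \frac{63}{62} = - \frac{1}{24} + \frac{63}{62} = \frac{725}{744} \approx 0.97446$)
$y{\left(T \right)} = 49$ ($y{\left(T \right)} = \left(4 + 3\right)^{2} = 7^{2} = 49$)
$n y{\left(-2 \right)} + L = \frac{725}{744} \cdot 49 - 90 = \frac{35525}{744} - 90 = - \frac{31435}{744}$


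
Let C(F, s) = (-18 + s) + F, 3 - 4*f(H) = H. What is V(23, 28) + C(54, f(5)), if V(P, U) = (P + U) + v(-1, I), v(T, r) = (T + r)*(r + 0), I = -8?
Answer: 317/2 ≈ 158.50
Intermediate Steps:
v(T, r) = r*(T + r) (v(T, r) = (T + r)*r = r*(T + r))
f(H) = ¾ - H/4
C(F, s) = -18 + F + s
V(P, U) = 72 + P + U (V(P, U) = (P + U) - 8*(-1 - 8) = (P + U) - 8*(-9) = (P + U) + 72 = 72 + P + U)
V(23, 28) + C(54, f(5)) = (72 + 23 + 28) + (-18 + 54 + (¾ - ¼*5)) = 123 + (-18 + 54 + (¾ - 5/4)) = 123 + (-18 + 54 - ½) = 123 + 71/2 = 317/2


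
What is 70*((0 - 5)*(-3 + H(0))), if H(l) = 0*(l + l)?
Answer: 1050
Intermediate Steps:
H(l) = 0 (H(l) = 0*(2*l) = 0)
70*((0 - 5)*(-3 + H(0))) = 70*((0 - 5)*(-3 + 0)) = 70*(-5*(-3)) = 70*15 = 1050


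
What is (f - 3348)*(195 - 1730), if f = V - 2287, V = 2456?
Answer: 4879765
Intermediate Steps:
f = 169 (f = 2456 - 2287 = 169)
(f - 3348)*(195 - 1730) = (169 - 3348)*(195 - 1730) = -3179*(-1535) = 4879765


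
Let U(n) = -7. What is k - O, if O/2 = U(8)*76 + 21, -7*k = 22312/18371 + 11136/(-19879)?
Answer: 373197308142/365197109 ≈ 1021.9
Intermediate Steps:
k = -34137256/365197109 (k = -(22312/18371 + 11136/(-19879))/7 = -(22312*(1/18371) + 11136*(-1/19879))/7 = -(22312/18371 - 11136/19879)/7 = -⅐*238960792/365197109 = -34137256/365197109 ≈ -0.093476)
O = -1022 (O = 2*(-7*76 + 21) = 2*(-532 + 21) = 2*(-511) = -1022)
k - O = -34137256/365197109 - 1*(-1022) = -34137256/365197109 + 1022 = 373197308142/365197109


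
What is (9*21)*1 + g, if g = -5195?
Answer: -5006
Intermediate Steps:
(9*21)*1 + g = (9*21)*1 - 5195 = 189*1 - 5195 = 189 - 5195 = -5006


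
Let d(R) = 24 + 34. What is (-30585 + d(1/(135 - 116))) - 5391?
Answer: -35918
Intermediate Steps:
d(R) = 58
(-30585 + d(1/(135 - 116))) - 5391 = (-30585 + 58) - 5391 = -30527 - 5391 = -35918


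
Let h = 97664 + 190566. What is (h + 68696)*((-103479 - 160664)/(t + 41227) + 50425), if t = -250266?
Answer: 3762376853202868/209039 ≈ 1.7998e+10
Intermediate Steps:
h = 288230
(h + 68696)*((-103479 - 160664)/(t + 41227) + 50425) = (288230 + 68696)*((-103479 - 160664)/(-250266 + 41227) + 50425) = 356926*(-264143/(-209039) + 50425) = 356926*(-264143*(-1/209039) + 50425) = 356926*(264143/209039 + 50425) = 356926*(10541055718/209039) = 3762376853202868/209039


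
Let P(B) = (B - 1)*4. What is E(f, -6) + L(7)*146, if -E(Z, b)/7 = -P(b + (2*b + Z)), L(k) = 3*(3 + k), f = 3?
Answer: 3932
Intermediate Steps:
P(B) = -4 + 4*B (P(B) = (-1 + B)*4 = -4 + 4*B)
L(k) = 9 + 3*k
E(Z, b) = -28 + 28*Z + 84*b (E(Z, b) = -(-7)*(-4 + 4*(b + (2*b + Z))) = -(-7)*(-4 + 4*(b + (Z + 2*b))) = -(-7)*(-4 + 4*(Z + 3*b)) = -(-7)*(-4 + (4*Z + 12*b)) = -(-7)*(-4 + 4*Z + 12*b) = -7*(4 - 12*b - 4*Z) = -28 + 28*Z + 84*b)
E(f, -6) + L(7)*146 = (-28 + 28*3 + 84*(-6)) + (9 + 3*7)*146 = (-28 + 84 - 504) + (9 + 21)*146 = -448 + 30*146 = -448 + 4380 = 3932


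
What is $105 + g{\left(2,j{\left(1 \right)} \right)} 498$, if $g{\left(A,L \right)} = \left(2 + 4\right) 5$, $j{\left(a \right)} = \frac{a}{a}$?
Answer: $15045$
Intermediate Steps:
$j{\left(a \right)} = 1$
$g{\left(A,L \right)} = 30$ ($g{\left(A,L \right)} = 6 \cdot 5 = 30$)
$105 + g{\left(2,j{\left(1 \right)} \right)} 498 = 105 + 30 \cdot 498 = 105 + 14940 = 15045$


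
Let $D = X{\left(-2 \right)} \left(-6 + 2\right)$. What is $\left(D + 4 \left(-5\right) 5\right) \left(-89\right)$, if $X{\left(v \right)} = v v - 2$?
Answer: $9612$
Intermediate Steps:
$X{\left(v \right)} = -2 + v^{2}$ ($X{\left(v \right)} = v^{2} - 2 = -2 + v^{2}$)
$D = -8$ ($D = \left(-2 + \left(-2\right)^{2}\right) \left(-6 + 2\right) = \left(-2 + 4\right) \left(-4\right) = 2 \left(-4\right) = -8$)
$\left(D + 4 \left(-5\right) 5\right) \left(-89\right) = \left(-8 + 4 \left(-5\right) 5\right) \left(-89\right) = \left(-8 - 100\right) \left(-89\right) = \left(-108\right) \left(-89\right) = 9612$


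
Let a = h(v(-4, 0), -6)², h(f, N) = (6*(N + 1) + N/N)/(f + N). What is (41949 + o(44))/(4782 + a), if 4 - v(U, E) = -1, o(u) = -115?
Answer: 41834/5623 ≈ 7.4398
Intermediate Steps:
v(U, E) = 5 (v(U, E) = 4 - 1*(-1) = 4 + 1 = 5)
h(f, N) = (7 + 6*N)/(N + f) (h(f, N) = (6*(1 + N) + 1)/(N + f) = ((6 + 6*N) + 1)/(N + f) = (7 + 6*N)/(N + f))
a = 841 (a = ((7 + 6*(-6))/(-6 + 5))² = ((7 - 36)/(-1))² = (-1*(-29))² = 29² = 841)
(41949 + o(44))/(4782 + a) = (41949 - 115)/(4782 + 841) = 41834/5623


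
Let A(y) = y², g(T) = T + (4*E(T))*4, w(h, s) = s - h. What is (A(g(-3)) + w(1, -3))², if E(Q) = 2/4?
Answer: 441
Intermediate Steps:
E(Q) = ½ (E(Q) = 2*(¼) = ½)
g(T) = 8 + T (g(T) = T + (4*(½))*4 = T + 2*4 = T + 8 = 8 + T)
(A(g(-3)) + w(1, -3))² = ((8 - 3)² + (-3 - 1*1))² = (5² + (-3 - 1))² = (25 - 4)² = 21² = 441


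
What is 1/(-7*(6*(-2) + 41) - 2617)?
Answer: -1/2820 ≈ -0.00035461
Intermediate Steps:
1/(-7*(6*(-2) + 41) - 2617) = 1/(-7*(-12 + 41) - 2617) = 1/(-7*29 - 2617) = 1/(-203 - 2617) = 1/(-2820) = -1/2820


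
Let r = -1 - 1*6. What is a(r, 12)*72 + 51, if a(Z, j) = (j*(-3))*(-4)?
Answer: 10419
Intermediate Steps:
r = -7 (r = -1 - 6 = -7)
a(Z, j) = 12*j (a(Z, j) = -3*j*(-4) = 12*j)
a(r, 12)*72 + 51 = (12*12)*72 + 51 = 144*72 + 51 = 10368 + 51 = 10419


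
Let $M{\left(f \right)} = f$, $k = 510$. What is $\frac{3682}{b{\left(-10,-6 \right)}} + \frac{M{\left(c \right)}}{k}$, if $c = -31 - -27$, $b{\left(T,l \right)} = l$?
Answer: $- \frac{156487}{255} \approx -613.67$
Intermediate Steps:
$c = -4$ ($c = -31 + 27 = -4$)
$\frac{3682}{b{\left(-10,-6 \right)}} + \frac{M{\left(c \right)}}{k} = \frac{3682}{-6} - \frac{4}{510} = 3682 \left(- \frac{1}{6}\right) - \frac{2}{255} = - \frac{1841}{3} - \frac{2}{255} = - \frac{156487}{255}$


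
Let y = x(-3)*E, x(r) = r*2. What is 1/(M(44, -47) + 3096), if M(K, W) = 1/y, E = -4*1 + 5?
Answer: 6/18575 ≈ 0.00032301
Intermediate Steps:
x(r) = 2*r
E = 1 (E = -4 + 5 = 1)
y = -6 (y = (2*(-3))*1 = -6*1 = -6)
M(K, W) = -⅙ (M(K, W) = 1/(-6) = -⅙)
1/(M(44, -47) + 3096) = 1/(-⅙ + 3096) = 1/(18575/6) = 6/18575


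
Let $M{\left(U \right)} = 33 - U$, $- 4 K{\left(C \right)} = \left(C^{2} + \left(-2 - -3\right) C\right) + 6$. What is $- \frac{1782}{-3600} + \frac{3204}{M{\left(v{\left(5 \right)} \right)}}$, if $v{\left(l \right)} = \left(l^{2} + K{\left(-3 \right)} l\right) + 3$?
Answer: $\frac{32139}{200} \approx 160.7$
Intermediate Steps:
$K{\left(C \right)} = - \frac{3}{2} - \frac{C}{4} - \frac{C^{2}}{4}$ ($K{\left(C \right)} = - \frac{\left(C^{2} + \left(-2 - -3\right) C\right) + 6}{4} = - \frac{\left(C^{2} + \left(-2 + 3\right) C\right) + 6}{4} = - \frac{\left(C^{2} + 1 C\right) + 6}{4} = - \frac{\left(C^{2} + C\right) + 6}{4} = - \frac{\left(C + C^{2}\right) + 6}{4} = - \frac{6 + C + C^{2}}{4} = - \frac{3}{2} - \frac{C}{4} - \frac{C^{2}}{4}$)
$v{\left(l \right)} = 3 + l^{2} - 3 l$ ($v{\left(l \right)} = \left(l^{2} + \left(- \frac{3}{2} - - \frac{3}{4} - \frac{\left(-3\right)^{2}}{4}\right) l\right) + 3 = \left(l^{2} + \left(- \frac{3}{2} + \frac{3}{4} - \frac{9}{4}\right) l\right) + 3 = \left(l^{2} - 3 l\right) + 3 = 3 + l^{2} - 3 l$)
$- \frac{1782}{-3600} + \frac{3204}{M{\left(v{\left(5 \right)} \right)}} = - \frac{1782}{-3600} + \frac{3204}{33 - \left(3 + 5^{2} - 15\right)} = \left(-1782\right) \left(- \frac{1}{3600}\right) + \frac{3204}{33 - \left(3 + 25 - 15\right)} = \frac{99}{200} + \frac{3204}{33 - 13} = \frac{99}{200} + \frac{3204}{20} = \frac{99}{200} + 3204 \cdot \frac{1}{20} = \frac{99}{200} + \frac{801}{5} = \frac{32139}{200}$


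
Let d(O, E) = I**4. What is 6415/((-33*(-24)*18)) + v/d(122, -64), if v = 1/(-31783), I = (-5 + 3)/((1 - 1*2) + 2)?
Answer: 101943527/226549224 ≈ 0.44998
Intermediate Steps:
I = -2 (I = -2/((1 - 2) + 2) = -2/(-1 + 2) = -2/1 = -2*1 = -2)
v = -1/31783 ≈ -3.1463e-5
d(O, E) = 16 (d(O, E) = (-2)**4 = 16)
6415/((-33*(-24)*18)) + v/d(122, -64) = 6415/((-33*(-24)*18)) - 1/31783/16 = 6415/((792*18)) - 1/31783*1/16 = 6415/14256 - 1/508528 = 101943527/226549224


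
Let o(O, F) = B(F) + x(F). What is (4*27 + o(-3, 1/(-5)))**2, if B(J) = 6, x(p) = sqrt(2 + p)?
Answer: 64989/5 + 684*sqrt(5)/5 ≈ 13304.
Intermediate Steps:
o(O, F) = 6 + sqrt(2 + F)
(4*27 + o(-3, 1/(-5)))**2 = (4*27 + (6 + sqrt(2 + 1/(-5))))**2 = (108 + (6 + sqrt(2 + 1*(-1/5))))**2 = (108 + (6 + sqrt(2 - 1/5)))**2 = (108 + (6 + sqrt(9/5)))**2 = (108 + (6 + 3*sqrt(5)/5))**2 = (114 + 3*sqrt(5)/5)**2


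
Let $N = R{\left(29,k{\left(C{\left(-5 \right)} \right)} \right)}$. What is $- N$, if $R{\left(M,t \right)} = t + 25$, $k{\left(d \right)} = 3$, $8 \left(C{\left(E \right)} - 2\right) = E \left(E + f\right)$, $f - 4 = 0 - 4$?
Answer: $-28$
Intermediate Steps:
$f = 0$ ($f = 4 + \left(0 - 4\right) = 4 - 4 = 0$)
$C{\left(E \right)} = 2 + \frac{E^{2}}{8}$ ($C{\left(E \right)} = 2 + \frac{E \left(E + 0\right)}{8} = 2 + \frac{E E}{8} = 2 + \frac{E^{2}}{8}$)
$R{\left(M,t \right)} = 25 + t$
$N = 28$ ($N = 25 + 3 = 28$)
$- N = \left(-1\right) 28 = -28$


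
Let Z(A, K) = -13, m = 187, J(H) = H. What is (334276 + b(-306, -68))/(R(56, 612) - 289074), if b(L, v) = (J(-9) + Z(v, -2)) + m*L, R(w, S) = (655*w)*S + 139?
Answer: 277032/22159225 ≈ 0.012502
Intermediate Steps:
R(w, S) = 139 + 655*S*w (R(w, S) = 655*S*w + 139 = 139 + 655*S*w)
b(L, v) = -22 + 187*L (b(L, v) = (-9 - 13) + 187*L = -22 + 187*L)
(334276 + b(-306, -68))/(R(56, 612) - 289074) = (334276 + (-22 + 187*(-306)))/((139 + 655*612*56) - 289074) = (334276 + (-22 - 57222))/((139 + 22448160) - 289074) = (334276 - 57244)/(22448299 - 289074) = 277032/22159225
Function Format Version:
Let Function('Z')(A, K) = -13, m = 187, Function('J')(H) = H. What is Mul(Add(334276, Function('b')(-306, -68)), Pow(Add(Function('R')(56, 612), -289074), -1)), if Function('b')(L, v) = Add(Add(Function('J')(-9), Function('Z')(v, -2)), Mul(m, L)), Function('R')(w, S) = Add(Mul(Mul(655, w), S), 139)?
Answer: Rational(277032, 22159225) ≈ 0.012502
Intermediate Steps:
Function('R')(w, S) = Add(139, Mul(655, S, w)) (Function('R')(w, S) = Add(Mul(655, S, w), 139) = Add(139, Mul(655, S, w)))
Function('b')(L, v) = Add(-22, Mul(187, L)) (Function('b')(L, v) = Add(Add(-9, -13), Mul(187, L)) = Add(-22, Mul(187, L)))
Mul(Add(334276, Function('b')(-306, -68)), Pow(Add(Function('R')(56, 612), -289074), -1)) = Mul(Add(334276, Add(-22, Mul(187, -306))), Pow(Add(Add(139, Mul(655, 612, 56)), -289074), -1)) = Mul(Add(334276, Add(-22, -57222)), Pow(Add(Add(139, 22448160), -289074), -1)) = Mul(Add(334276, -57244), Pow(Add(22448299, -289074), -1)) = Mul(277032, Pow(22159225, -1)) = Mul(277032, Rational(1, 22159225)) = Rational(277032, 22159225)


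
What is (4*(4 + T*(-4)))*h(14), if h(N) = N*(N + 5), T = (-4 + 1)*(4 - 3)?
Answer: 17024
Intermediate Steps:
T = -3 (T = -3*1 = -3)
h(N) = N*(5 + N)
(4*(4 + T*(-4)))*h(14) = (4*(4 - 3*(-4)))*(14*(5 + 14)) = (4*(4 + 12))*(14*19) = (4*16)*266 = 64*266 = 17024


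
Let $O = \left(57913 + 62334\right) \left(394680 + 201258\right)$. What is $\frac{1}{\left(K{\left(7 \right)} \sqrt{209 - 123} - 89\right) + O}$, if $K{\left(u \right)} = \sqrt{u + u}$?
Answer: $\frac{71659756597}{5135120715541285019205} - \frac{2 \sqrt{301}}{5135120715541285019205} \approx 1.3955 \cdot 10^{-11}$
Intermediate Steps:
$O = 71659756686$ ($O = 120247 \cdot 595938 = 71659756686$)
$K{\left(u \right)} = \sqrt{2} \sqrt{u}$ ($K{\left(u \right)} = \sqrt{2 u} = \sqrt{2} \sqrt{u}$)
$\frac{1}{\left(K{\left(7 \right)} \sqrt{209 - 123} - 89\right) + O} = \frac{1}{\left(\sqrt{2} \sqrt{7} \sqrt{209 - 123} - 89\right) + 71659756686} = \frac{1}{\left(\sqrt{14} \sqrt{86} - 89\right) + 71659756686} = \frac{1}{\left(2 \sqrt{301} - 89\right) + 71659756686} = \frac{1}{\left(-89 + 2 \sqrt{301}\right) + 71659756686} = \frac{1}{71659756597 + 2 \sqrt{301}}$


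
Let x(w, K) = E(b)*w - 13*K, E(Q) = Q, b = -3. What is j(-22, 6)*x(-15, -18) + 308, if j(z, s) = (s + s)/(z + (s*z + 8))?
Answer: 20810/73 ≈ 285.07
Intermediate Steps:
j(z, s) = 2*s/(8 + z + s*z) (j(z, s) = (2*s)/(z + (8 + s*z)) = (2*s)/(8 + z + s*z) = 2*s/(8 + z + s*z))
x(w, K) = -13*K - 3*w (x(w, K) = -3*w - 13*K = -13*K - 3*w)
j(-22, 6)*x(-15, -18) + 308 = (2*6/(8 - 22 + 6*(-22)))*(-13*(-18) - 3*(-15)) + 308 = (2*6/(8 - 22 - 132))*(234 + 45) + 308 = (2*6/(-146))*279 + 308 = (2*6*(-1/146))*279 + 308 = -6/73*279 + 308 = -1674/73 + 308 = 20810/73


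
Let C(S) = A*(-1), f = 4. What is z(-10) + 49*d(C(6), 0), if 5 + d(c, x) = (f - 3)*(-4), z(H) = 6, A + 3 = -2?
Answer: -435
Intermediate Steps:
A = -5 (A = -3 - 2 = -5)
C(S) = 5 (C(S) = -5*(-1) = 5)
d(c, x) = -9 (d(c, x) = -5 + (4 - 3)*(-4) = -5 + 1*(-4) = -5 - 4 = -9)
z(-10) + 49*d(C(6), 0) = 6 + 49*(-9) = 6 - 441 = -435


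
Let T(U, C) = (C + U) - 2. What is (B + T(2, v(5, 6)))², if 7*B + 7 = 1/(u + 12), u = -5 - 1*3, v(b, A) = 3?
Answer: 3249/784 ≈ 4.1441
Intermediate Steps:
u = -8 (u = -5 - 3 = -8)
T(U, C) = -2 + C + U
B = -27/28 (B = -1 + 1/(7*(-8 + 12)) = -1 + (⅐)/4 = -1 + (⅐)*(¼) = -1 + 1/28 = -27/28 ≈ -0.96429)
(B + T(2, v(5, 6)))² = (-27/28 + (-2 + 3 + 2))² = (-27/28 + 3)² = (57/28)² = 3249/784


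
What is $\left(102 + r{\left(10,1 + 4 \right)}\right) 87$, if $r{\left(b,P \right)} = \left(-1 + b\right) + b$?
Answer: $10527$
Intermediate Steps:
$r{\left(b,P \right)} = -1 + 2 b$
$\left(102 + r{\left(10,1 + 4 \right)}\right) 87 = \left(102 + \left(-1 + 2 \cdot 10\right)\right) 87 = \left(102 + \left(-1 + 20\right)\right) 87 = \left(102 + 19\right) 87 = 121 \cdot 87 = 10527$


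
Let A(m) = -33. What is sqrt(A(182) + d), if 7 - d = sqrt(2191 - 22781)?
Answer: sqrt(-26 - I*sqrt(20590)) ≈ 7.7404 - 9.269*I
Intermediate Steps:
d = 7 - I*sqrt(20590) (d = 7 - sqrt(2191 - 22781) = 7 - sqrt(-20590) = 7 - I*sqrt(20590) ≈ 7.0 - 143.49*I)
sqrt(A(182) + d) = sqrt(-33 + (7 - I*sqrt(20590))) = sqrt(-26 - I*sqrt(20590))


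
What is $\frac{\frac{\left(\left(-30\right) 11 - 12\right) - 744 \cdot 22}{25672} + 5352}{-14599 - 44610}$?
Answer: $- \frac{68689917}{760006724} \approx -0.090381$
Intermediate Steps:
$\frac{\frac{\left(\left(-30\right) 11 - 12\right) - 744 \cdot 22}{25672} + 5352}{-14599 - 44610} = \frac{\left(\left(-330 - 12\right) - 16368\right) \frac{1}{25672} + 5352}{-59209} = \left(\left(-342 - 16368\right) \frac{1}{25672} + 5352\right) \left(- \frac{1}{59209}\right) = \left(\left(-16710\right) \frac{1}{25672} + 5352\right) \left(- \frac{1}{59209}\right) = \left(- \frac{8355}{12836} + 5352\right) \left(- \frac{1}{59209}\right) = \frac{68689917}{12836} \left(- \frac{1}{59209}\right) = - \frac{68689917}{760006724}$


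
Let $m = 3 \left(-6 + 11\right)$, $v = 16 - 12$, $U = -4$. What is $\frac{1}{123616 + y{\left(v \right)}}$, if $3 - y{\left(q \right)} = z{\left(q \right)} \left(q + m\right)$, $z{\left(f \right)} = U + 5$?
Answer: $\frac{1}{123600} \approx 8.0906 \cdot 10^{-6}$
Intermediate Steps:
$v = 4$ ($v = 16 - 12 = 4$)
$z{\left(f \right)} = 1$ ($z{\left(f \right)} = -4 + 5 = 1$)
$m = 15$ ($m = 3 \cdot 5 = 15$)
$y{\left(q \right)} = -12 - q$ ($y{\left(q \right)} = 3 - 1 \left(q + 15\right) = 3 - 1 \left(15 + q\right) = 3 - \left(15 + q\right) = -12 - q$)
$\frac{1}{123616 + y{\left(v \right)}} = \frac{1}{123616 - 16} = \frac{1}{123600}$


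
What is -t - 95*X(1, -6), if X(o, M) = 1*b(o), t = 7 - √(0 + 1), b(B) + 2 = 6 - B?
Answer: -291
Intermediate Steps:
b(B) = 4 - B (b(B) = -2 + (6 - B) = 4 - B)
t = 6 (t = 7 - √1 = 7 - 1*1 = 7 - 1 = 6)
X(o, M) = 4 - o (X(o, M) = 1*(4 - o) = 4 - o)
-t - 95*X(1, -6) = -1*6 - 95*(4 - 1*1) = -6 - 95*(4 - 1) = -6 - 95*3 = -6 - 285 = -291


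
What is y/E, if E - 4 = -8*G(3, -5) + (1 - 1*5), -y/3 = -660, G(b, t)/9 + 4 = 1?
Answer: 55/6 ≈ 9.1667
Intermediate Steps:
G(b, t) = -27 (G(b, t) = -36 + 9*1 = -36 + 9 = -27)
y = 1980 (y = -3*(-660) = 1980)
E = 216 (E = 4 + (-8*(-27) + (1 - 1*5)) = 4 + (216 + (1 - 5)) = 4 + (216 - 4) = 4 + 212 = 216)
y/E = 1980/216 = 1980*(1/216) = 55/6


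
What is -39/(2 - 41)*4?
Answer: 4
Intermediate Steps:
-39/(2 - 41)*4 = -39/(-39)*4 = -39*(-1/39)*4 = 1*4 = 4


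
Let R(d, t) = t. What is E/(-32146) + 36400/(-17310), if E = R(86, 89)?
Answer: -117165499/55644726 ≈ -2.1056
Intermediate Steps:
E = 89
E/(-32146) + 36400/(-17310) = 89/(-32146) + 36400/(-17310) = 89*(-1/32146) + 36400*(-1/17310) = -89/32146 - 3640/1731 = -117165499/55644726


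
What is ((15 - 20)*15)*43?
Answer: -3225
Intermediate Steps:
((15 - 20)*15)*43 = -5*15*43 = -75*43 = -3225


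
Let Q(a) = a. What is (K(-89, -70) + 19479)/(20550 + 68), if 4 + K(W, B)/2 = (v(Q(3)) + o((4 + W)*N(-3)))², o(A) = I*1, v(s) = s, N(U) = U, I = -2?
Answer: 19473/20618 ≈ 0.94447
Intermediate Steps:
o(A) = -2 (o(A) = -2*1 = -2)
K(W, B) = -6 (K(W, B) = -8 + 2*(3 - 2)² = -8 + 2*1² = -8 + 2*1 = -8 + 2 = -6)
(K(-89, -70) + 19479)/(20550 + 68) = (-6 + 19479)/(20550 + 68) = 19473/20618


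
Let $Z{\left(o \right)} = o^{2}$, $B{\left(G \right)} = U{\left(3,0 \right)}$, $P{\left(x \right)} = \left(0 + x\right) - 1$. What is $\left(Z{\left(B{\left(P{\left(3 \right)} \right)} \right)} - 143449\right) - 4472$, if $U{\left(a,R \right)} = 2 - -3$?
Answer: $-147896$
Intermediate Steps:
$U{\left(a,R \right)} = 5$ ($U{\left(a,R \right)} = 2 + 3 = 5$)
$P{\left(x \right)} = -1 + x$ ($P{\left(x \right)} = x - 1 = -1 + x$)
$B{\left(G \right)} = 5$
$\left(Z{\left(B{\left(P{\left(3 \right)} \right)} \right)} - 143449\right) - 4472 = \left(5^{2} - 143449\right) - 4472 = \left(25 - 143449\right) - 4472 = -143424 - 4472 = -147896$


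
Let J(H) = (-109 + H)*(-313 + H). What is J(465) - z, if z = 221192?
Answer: -167080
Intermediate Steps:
J(H) = (-313 + H)*(-109 + H)
J(465) - z = (34117 + 465² - 422*465) - 1*221192 = (34117 + 216225 - 196230) - 221192 = 54112 - 221192 = -167080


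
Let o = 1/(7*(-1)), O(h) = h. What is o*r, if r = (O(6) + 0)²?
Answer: -36/7 ≈ -5.1429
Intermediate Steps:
o = -⅐ (o = 1/(-7) = -⅐ ≈ -0.14286)
r = 36 (r = (6 + 0)² = 6² = 36)
o*r = -⅐*36 = -36/7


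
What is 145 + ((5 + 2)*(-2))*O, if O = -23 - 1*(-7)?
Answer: 369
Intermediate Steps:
O = -16 (O = -23 + 7 = -16)
145 + ((5 + 2)*(-2))*O = 145 + ((5 + 2)*(-2))*(-16) = 145 + (7*(-2))*(-16) = 145 - 14*(-16) = 145 + 224 = 369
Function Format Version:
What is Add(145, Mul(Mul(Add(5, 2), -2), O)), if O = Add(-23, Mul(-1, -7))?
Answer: 369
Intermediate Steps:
O = -16 (O = Add(-23, 7) = -16)
Add(145, Mul(Mul(Add(5, 2), -2), O)) = Add(145, Mul(Mul(Add(5, 2), -2), -16)) = Add(145, Mul(Mul(7, -2), -16)) = Add(145, Mul(-14, -16)) = Add(145, 224) = 369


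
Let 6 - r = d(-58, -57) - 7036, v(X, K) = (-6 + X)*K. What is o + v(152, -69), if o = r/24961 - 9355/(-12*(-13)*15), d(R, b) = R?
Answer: -117725308583/11681748 ≈ -10078.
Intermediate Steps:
v(X, K) = K*(-6 + X)
r = 7100 (r = 6 - (-58 - 7036) = 6 - 1*(-7094) = 6 + 7094 = 7100)
o = -43379231/11681748 (o = 7100/24961 - 9355/(-12*(-13)*15) = 7100*(1/24961) - 9355/(156*15) = 7100/24961 - 9355/2340 = 7100/24961 - 9355*1/2340 = 7100/24961 - 1871/468 = -43379231/11681748 ≈ -3.7134)
o + v(152, -69) = -43379231/11681748 - 69*(-6 + 152) = -43379231/11681748 - 69*146 = -43379231/11681748 - 10074 = -117725308583/11681748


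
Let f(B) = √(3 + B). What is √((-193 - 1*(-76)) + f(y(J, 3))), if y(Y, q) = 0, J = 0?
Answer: √(-117 + √3) ≈ 10.736*I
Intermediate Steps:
√((-193 - 1*(-76)) + f(y(J, 3))) = √((-193 - 1*(-76)) + √(3 + 0)) = √((-193 + 76) + √3) = √(-117 + √3)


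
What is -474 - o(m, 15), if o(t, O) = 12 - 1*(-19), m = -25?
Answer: -505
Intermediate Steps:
o(t, O) = 31 (o(t, O) = 12 + 19 = 31)
-474 - o(m, 15) = -474 - 1*31 = -474 - 31 = -505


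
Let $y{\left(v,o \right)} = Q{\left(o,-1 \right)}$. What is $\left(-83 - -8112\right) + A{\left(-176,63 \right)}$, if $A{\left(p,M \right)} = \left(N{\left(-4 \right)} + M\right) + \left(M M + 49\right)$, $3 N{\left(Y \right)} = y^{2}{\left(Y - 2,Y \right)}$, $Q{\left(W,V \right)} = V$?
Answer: $\frac{36331}{3} \approx 12110.0$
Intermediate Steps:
$y{\left(v,o \right)} = -1$
$N{\left(Y \right)} = \frac{1}{3}$ ($N{\left(Y \right)} = \frac{\left(-1\right)^{2}}{3} = \frac{1}{3} \cdot 1 = \frac{1}{3}$)
$A{\left(p,M \right)} = \frac{148}{3} + M + M^{2}$ ($A{\left(p,M \right)} = \left(\frac{1}{3} + M\right) + \left(M M + 49\right) = \left(\frac{1}{3} + M\right) + \left(M^{2} + 49\right) = \left(\frac{1}{3} + M\right) + \left(49 + M^{2}\right) = \frac{148}{3} + M + M^{2}$)
$\left(-83 - -8112\right) + A{\left(-176,63 \right)} = \left(-83 - -8112\right) + \left(\frac{148}{3} + 63 + 63^{2}\right) = \left(-83 + 8112\right) + \left(\frac{148}{3} + 63 + 3969\right) = 8029 + \frac{12244}{3} = \frac{36331}{3}$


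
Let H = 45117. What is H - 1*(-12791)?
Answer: 57908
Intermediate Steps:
H - 1*(-12791) = 45117 - 1*(-12791) = 45117 + 12791 = 57908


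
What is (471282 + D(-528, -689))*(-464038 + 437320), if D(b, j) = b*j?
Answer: -22311507132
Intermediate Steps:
(471282 + D(-528, -689))*(-464038 + 437320) = (471282 - 528*(-689))*(-464038 + 437320) = (471282 + 363792)*(-26718) = 835074*(-26718) = -22311507132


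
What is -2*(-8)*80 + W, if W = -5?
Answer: 1275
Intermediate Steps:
-2*(-8)*80 + W = -2*(-8)*80 - 5 = 16*80 - 5 = 1280 - 5 = 1275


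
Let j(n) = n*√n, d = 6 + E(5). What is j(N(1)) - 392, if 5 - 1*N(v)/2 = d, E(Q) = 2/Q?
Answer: -392 - 14*I*√70/25 ≈ -392.0 - 4.6853*I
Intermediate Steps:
d = 32/5 (d = 6 + 2/5 = 6 + 2*(⅕) = 6 + ⅖ = 32/5 ≈ 6.4000)
N(v) = -14/5 (N(v) = 10 - 2*32/5 = 10 - 64/5 = -14/5)
j(n) = n^(3/2)
j(N(1)) - 392 = (-14/5)^(3/2) - 392 = -14*I*√70/25 - 392 = -392 - 14*I*√70/25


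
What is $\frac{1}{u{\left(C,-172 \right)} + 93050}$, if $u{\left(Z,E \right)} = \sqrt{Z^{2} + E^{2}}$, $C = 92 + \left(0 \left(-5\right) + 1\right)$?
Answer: $\frac{93050}{8658264267} - \frac{\sqrt{38233}}{8658264267} \approx 1.0724 \cdot 10^{-5}$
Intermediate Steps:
$C = 93$ ($C = 92 + \left(0 + 1\right) = 92 + 1 = 93$)
$u{\left(Z,E \right)} = \sqrt{E^{2} + Z^{2}}$
$\frac{1}{u{\left(C,-172 \right)} + 93050} = \frac{1}{\sqrt{\left(-172\right)^{2} + 93^{2}} + 93050} = \frac{1}{\sqrt{29584 + 8649} + 93050} = \frac{1}{\sqrt{38233} + 93050} = \frac{1}{93050 + \sqrt{38233}}$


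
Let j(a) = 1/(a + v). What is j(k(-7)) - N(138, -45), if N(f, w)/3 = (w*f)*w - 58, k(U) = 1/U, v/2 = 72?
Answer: -844043225/1007 ≈ -8.3818e+5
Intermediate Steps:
v = 144 (v = 2*72 = 144)
N(f, w) = -174 + 3*f*w² (N(f, w) = 3*((w*f)*w - 58) = 3*((f*w)*w - 58) = 3*(f*w² - 58) = 3*(-58 + f*w²) = -174 + 3*f*w²)
j(a) = 1/(144 + a) (j(a) = 1/(a + 144) = 1/(144 + a))
j(k(-7)) - N(138, -45) = 1/(144 + 1/(-7)) - (-174 + 3*138*(-45)²) = 1/(144 - ⅐) - (-174 + 3*138*2025) = 1/(1007/7) - (-174 + 838350) = 7/1007 - 1*838176 = 7/1007 - 838176 = -844043225/1007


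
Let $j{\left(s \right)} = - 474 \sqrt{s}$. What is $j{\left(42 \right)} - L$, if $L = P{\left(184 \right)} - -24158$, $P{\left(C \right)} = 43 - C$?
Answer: $-24017 - 474 \sqrt{42} \approx -27089.0$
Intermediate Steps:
$L = 24017$ ($L = \left(43 - 184\right) - -24158 = \left(43 - 184\right) + 24158 = -141 + 24158 = 24017$)
$j{\left(42 \right)} - L = - 474 \sqrt{42} - 24017 = -24017 - 474 \sqrt{42}$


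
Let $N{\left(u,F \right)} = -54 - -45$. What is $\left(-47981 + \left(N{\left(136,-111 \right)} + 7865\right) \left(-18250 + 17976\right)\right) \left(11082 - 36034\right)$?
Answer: $54907499800$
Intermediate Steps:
$N{\left(u,F \right)} = -9$ ($N{\left(u,F \right)} = -54 + 45 = -9$)
$\left(-47981 + \left(N{\left(136,-111 \right)} + 7865\right) \left(-18250 + 17976\right)\right) \left(11082 - 36034\right) = \left(-47981 + \left(-9 + 7865\right) \left(-18250 + 17976\right)\right) \left(11082 - 36034\right) = \left(-47981 + 7856 \left(-274\right)\right) \left(-24952\right) = \left(-47981 - 2152544\right) \left(-24952\right) = \left(-2200525\right) \left(-24952\right) = 54907499800$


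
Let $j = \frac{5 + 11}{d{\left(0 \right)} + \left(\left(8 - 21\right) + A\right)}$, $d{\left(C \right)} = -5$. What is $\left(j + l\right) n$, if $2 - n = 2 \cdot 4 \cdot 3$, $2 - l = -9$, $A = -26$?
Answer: $-234$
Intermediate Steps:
$l = 11$ ($l = 2 - -9 = 2 + 9 = 11$)
$n = -22$ ($n = 2 - 2 \cdot 4 \cdot 3 = 2 - 8 \cdot 3 = 2 - 24 = -22$)
$j = - \frac{4}{11}$ ($j = \frac{5 + 11}{-5 + \left(\left(8 - 21\right) - 26\right)} = \frac{16}{-5 - 39} = \frac{16}{-44} = 16 \left(- \frac{1}{44}\right) = - \frac{4}{11} \approx -0.36364$)
$\left(j + l\right) n = \left(- \frac{4}{11} + 11\right) \left(-22\right) = \frac{117}{11} \left(-22\right) = -234$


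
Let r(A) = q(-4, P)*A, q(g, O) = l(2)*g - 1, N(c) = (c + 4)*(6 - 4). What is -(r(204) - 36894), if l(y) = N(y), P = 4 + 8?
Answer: 46890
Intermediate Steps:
N(c) = 8 + 2*c (N(c) = (4 + c)*2 = 8 + 2*c)
P = 12
l(y) = 8 + 2*y
q(g, O) = -1 + 12*g (q(g, O) = (8 + 2*2)*g - 1 = (8 + 4)*g - 1 = 12*g - 1 = -1 + 12*g)
r(A) = -49*A (r(A) = (-1 + 12*(-4))*A = (-1 - 48)*A = -49*A)
-(r(204) - 36894) = -(-49*204 - 36894) = -(-9996 - 36894) = -1*(-46890) = 46890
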